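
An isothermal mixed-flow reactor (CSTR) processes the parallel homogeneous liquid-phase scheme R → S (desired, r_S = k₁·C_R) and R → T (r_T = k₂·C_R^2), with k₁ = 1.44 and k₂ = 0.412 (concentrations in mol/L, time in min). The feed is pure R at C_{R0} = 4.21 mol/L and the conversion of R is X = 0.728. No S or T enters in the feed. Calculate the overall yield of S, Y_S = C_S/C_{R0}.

Exit C_R = C_{R0}(1−X) = 4.21×0.272 = 1.145 mol/L.
Rates in a CSTR are evaluated at the outlet concentration: r_S = 1.44×1.145 = 1.649, r_T = 0.412×1.145^2 = 0.5403.
Fraction of consumed R going to S: r_S/(r_S+r_T) = 0.7532.
C_S = 0.7532·C_{R0}·X = 0.7532×4.21×0.728 = 2.31 mol/L; Y_S = C_S/C_{R0} = 0.548.

0.548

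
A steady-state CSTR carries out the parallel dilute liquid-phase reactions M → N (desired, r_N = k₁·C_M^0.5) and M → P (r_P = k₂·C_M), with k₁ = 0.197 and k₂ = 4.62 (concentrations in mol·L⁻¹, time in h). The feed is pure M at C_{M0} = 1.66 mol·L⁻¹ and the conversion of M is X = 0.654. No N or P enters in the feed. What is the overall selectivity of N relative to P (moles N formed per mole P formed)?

0.0563

Exit C_M = C_{M0}(1−X) = 1.66×0.346 = 0.5744 mol·L⁻¹.
Rates in a CSTR are evaluated at the outlet concentration: r_N = 0.197×0.5744^0.5 = 0.1493, r_P = 4.62×0.5744 = 2.654.
Overall selectivity = C_N/C_P = r_Nτ/(r_Pτ) = r_N/r_P = 0.0563.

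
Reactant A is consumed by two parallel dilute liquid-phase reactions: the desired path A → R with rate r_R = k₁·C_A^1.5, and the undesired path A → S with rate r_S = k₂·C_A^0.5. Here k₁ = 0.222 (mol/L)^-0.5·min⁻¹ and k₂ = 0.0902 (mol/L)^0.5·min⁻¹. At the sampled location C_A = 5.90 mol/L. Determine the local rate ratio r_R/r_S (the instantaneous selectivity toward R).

S_{R/S} = r_R/r_S = (k₁·C_A^1.5)/(k₂·C_A^0.5) = (k₁/k₂)·C_A.
= (0.222×5.900^1.5) / (0.0902×5.900^0.5) = 3.181/0.2191 = 14.5.
Since the desired path is higher order in A, keeping C_A high (PFR or concentrated feed) favours R.

14.5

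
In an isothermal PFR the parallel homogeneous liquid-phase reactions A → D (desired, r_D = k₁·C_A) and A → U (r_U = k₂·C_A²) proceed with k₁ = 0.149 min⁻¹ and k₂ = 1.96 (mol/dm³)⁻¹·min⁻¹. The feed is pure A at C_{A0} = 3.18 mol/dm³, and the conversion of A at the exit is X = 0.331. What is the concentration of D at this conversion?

0.0297 mol/dm³

C_A = C_{A0}(1−X) = 2.127 mol/dm³.
Along a PFR/batch, dC_D/dC_A = −r_D/(r_D+r_U) = −k₁/(k₁+k₂·C_A).
Integrating from C_{A0} to C_A: C_D = (0.149/1.96)·ln[(0.149+1.96·3.18)/(0.149+1.96·2.13)] = 0.07602·ln(6.382/4.319) = 0.02968 mol/dm³.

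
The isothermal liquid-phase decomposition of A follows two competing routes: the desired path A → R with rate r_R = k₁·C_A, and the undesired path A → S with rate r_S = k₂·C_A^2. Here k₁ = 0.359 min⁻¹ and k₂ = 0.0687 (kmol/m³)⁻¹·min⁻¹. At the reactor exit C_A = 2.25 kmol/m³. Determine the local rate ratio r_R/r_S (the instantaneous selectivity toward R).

S_{R/S} = r_R/r_S = (k₁·C_A)/(k₂·C_A^2) = (k₁/k₂)·C_A⁻¹.
= (0.359×2.250) / (0.0687×2.250^2) = 0.8077/0.3478 = 2.32.

2.32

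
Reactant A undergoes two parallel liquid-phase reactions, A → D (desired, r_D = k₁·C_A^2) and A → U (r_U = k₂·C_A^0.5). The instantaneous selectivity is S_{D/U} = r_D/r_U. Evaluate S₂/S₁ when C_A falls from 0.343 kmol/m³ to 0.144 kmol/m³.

S_{D/U} = (k₁/k₂)·C_A^1.5, so S₂/S₁ = (C_{A,2}/C_{A,1})^1.5.
= (0.144/0.343)^1.5 = (0.4198)^1.5 = 0.272.
Selectivity toward D falls as C_A falls — high-concentration operation is favoured.

0.272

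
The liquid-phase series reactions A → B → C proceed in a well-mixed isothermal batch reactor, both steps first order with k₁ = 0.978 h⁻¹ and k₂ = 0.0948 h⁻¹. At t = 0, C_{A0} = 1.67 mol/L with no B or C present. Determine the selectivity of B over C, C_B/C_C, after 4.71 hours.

2.38

For first-order series with pure A initially, C_B(t) = k₁C_{A0}/(k₂−k₁)·(e^(−k₁t) − e^(−k₂t)).
e^(−k₁t) = e^(−0.978×4.71) = e^(−4.606) = 0.009988; e^(−k₂t) = e^(−0.4465) = 0.6399.
C_B = 0.978×1.67/(0.0948−0.978) × (0.009988−0.6399) = (-1.849)×(-0.6299) = 1.165 mol/L.
C_A = C_{A0}e^(−k₁t) = 0.01668 mol/L, so C_C = C_{A0}−C_A−C_B = 0.4885 mol/L; C_B/C_C = 2.38.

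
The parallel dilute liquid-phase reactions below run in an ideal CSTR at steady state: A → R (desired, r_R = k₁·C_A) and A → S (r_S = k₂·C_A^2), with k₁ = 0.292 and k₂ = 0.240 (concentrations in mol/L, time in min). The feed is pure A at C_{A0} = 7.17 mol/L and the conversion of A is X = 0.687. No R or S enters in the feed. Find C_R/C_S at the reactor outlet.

Exit C_A = C_{A0}(1−X) = 7.17×0.313 = 2.244 mol/L.
A CSTR operates uniformly at the exit composition, giving r_R = 0.6553 and r_S = 1.209 (each k·C_A^n at C_A = 2.244).
Overall selectivity = C_R/C_S = r_Rτ/(r_Sτ) = r_R/r_S = 0.542.

0.542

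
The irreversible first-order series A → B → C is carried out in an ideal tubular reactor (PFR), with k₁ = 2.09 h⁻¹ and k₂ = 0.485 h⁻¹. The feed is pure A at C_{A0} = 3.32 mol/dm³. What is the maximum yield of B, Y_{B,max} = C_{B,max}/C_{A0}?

For a first-order series the maximum intermediate yield is C_{B,max}/C_{A0} = (k₁/k₂)^[k₂/(k₂−k₁)].
= (2.09/0.485)^(0.485/(0.485−2.09)) = (4.309)^(-0.3022) = 0.6431.

0.643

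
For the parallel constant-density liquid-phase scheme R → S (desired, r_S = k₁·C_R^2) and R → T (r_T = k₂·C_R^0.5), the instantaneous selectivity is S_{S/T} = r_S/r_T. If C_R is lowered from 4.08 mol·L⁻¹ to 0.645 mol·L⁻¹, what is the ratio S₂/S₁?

0.0629

S_{S/T} = (k₁/k₂)·C_R^1.5, so S₂/S₁ = (C_{R,2}/C_{R,1})^1.5.
= (0.645/4.08)^1.5 = (0.1581)^1.5 = 0.0629.
Selectivity toward S falls as C_R falls — high-concentration operation is favoured.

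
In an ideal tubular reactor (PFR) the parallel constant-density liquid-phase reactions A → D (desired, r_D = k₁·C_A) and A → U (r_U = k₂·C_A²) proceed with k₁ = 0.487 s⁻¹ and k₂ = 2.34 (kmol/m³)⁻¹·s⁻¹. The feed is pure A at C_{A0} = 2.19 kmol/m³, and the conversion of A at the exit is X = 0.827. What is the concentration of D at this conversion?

0.293 kmol/m³

C_A = C_{A0}(1−X) = 0.3789 kmol/m³.
Along a PFR/batch, dC_D/dC_A = −r_D/(r_D+r_U) = −k₁/(k₁+k₂·C_A).
Integrating from C_{A0} to C_A: C_D = (0.487/2.34)·ln[(0.487+2.34·2.19)/(0.487+2.34·0.379)] = 0.2081·ln(5.612/1.374) = 0.2929 kmol/m³.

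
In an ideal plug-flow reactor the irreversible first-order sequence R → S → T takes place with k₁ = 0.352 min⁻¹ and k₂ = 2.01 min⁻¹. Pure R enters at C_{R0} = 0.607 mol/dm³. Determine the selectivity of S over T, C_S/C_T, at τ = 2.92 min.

For first-order series with pure R initially, C_S(τ) = k₁C_{R0}/(k₂−k₁)·(e^(−k₁τ) − e^(−k₂τ)).
e^(−k₁τ) = e^(−0.352×2.92) = e^(−1.028) = 0.3578; e^(−k₂τ) = e^(−5.869) = 0.002825.
C_S = 0.352×0.607/(2.01−0.352) × (0.3578−0.002825) = 0.1289×0.3550 = 0.04574 mol/dm³.
C_R = C_{R0}e^(−k₁τ) = 0.2172 mol/dm³, so C_T = C_{R0}−C_R−C_S = 0.3441 mol/dm³; C_S/C_T = 0.133.

0.133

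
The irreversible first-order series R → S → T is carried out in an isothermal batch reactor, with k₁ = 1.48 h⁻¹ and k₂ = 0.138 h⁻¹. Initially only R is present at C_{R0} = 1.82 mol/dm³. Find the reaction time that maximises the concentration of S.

Setting dC_S/dt = 0 gives t_opt = ln(k₂/k₁)/(k₂−k₁).
= ln(0.138/1.48)/(0.138−1.48) = ln(0.09324)/-1.342 = -2.373/-1.342 = 1.77 h.

1.77 h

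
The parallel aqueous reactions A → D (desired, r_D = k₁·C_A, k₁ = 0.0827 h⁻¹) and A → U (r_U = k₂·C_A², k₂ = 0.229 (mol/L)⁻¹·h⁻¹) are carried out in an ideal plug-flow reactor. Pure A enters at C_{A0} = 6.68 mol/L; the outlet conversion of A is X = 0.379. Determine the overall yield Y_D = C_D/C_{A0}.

0.0241

C_A = C_{A0}(1−X) = 4.148 mol/L.
Along a PFR/batch, dC_D/dC_A = −r_D/(r_D+r_U) = −k₁/(k₁+k₂·C_A).
Integrating from C_{A0} to C_A: C_D = (0.0827/0.229)·ln[(0.0827+0.229·6.68)/(0.0827+0.229·4.15)] = 0.3611·ln(1.612/1.033) = 0.1609 mol/L.
Y_D = C_D/C_{A0} = 0.1609/6.68 = 0.0241.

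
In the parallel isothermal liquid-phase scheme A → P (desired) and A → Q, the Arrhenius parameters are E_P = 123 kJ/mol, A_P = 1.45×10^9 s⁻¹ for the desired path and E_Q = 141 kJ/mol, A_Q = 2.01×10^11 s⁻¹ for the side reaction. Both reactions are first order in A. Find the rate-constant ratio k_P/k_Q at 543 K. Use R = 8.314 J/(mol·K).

With equal orders, S_{P/Q} = k_P/k_Q = (A_P/A_Q)·exp[(E_Q−E_P)/(RT)].
(E_Q−E_P)/(RT) = (141−123)×10³/(8.314×543) = 18000/4515 = 3.987.
k_P/k_Q = (1.45×10^9/2.01×10^11)·exp(3.987) = 0.007214 × 53.90 = 0.389.
Since E_P < E_Q, lowering the temperature improves selectivity toward P.

0.389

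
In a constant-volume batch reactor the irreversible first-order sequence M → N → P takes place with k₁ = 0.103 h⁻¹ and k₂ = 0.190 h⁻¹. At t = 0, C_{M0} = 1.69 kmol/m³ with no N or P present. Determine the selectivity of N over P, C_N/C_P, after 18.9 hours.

For first-order series with pure M initially, C_N(t) = k₁C_{M0}/(k₂−k₁)·(e^(−k₁t) − e^(−k₂t)).
e^(−k₁t) = e^(−0.103×18.9) = e^(−1.947) = 0.1427; e^(−k₂t) = e^(−3.591) = 0.02757.
C_N = 0.103×1.69/(0.190−0.103) × (0.1427−0.02757) = 2.001×0.1152 = 0.2304 kmol/m³.
C_M = C_{M0}e^(−k₁t) = 0.2412 kmol/m³, so C_P = C_{M0}−C_M−C_N = 1.218 kmol/m³; C_N/C_P = 0.189.

0.189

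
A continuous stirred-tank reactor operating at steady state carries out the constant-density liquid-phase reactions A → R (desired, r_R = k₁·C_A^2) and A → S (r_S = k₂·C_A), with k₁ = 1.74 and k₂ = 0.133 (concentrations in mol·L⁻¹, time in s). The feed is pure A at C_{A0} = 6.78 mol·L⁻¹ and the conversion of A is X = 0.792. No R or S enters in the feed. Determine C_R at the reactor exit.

5.09 mol·L⁻¹

Exit C_A = C_{A0}(1−X) = 6.78×0.208 = 1.410 mol·L⁻¹.
A CSTR operates uniformly at the exit composition, giving r_R = 3.460 and r_S = 0.1876 (each k·C_A^n at C_A = 1.410).
Fraction of consumed A going to R: r_R/(r_R+r_S) = 0.9486.
C_R = 0.9486·C_{A0}·X = 0.9486×6.78×0.792 = 5.09 mol·L⁻¹.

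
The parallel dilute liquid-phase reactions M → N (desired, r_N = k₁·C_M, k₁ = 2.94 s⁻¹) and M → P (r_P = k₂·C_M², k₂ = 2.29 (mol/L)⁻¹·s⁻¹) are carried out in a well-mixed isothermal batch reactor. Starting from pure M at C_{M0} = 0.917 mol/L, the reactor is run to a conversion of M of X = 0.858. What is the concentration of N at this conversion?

C_M = C_{M0}(1−X) = 0.1302 mol/L.
Along a PFR/batch, dC_N/dC_M = −r_N/(r_N+r_P) = −k₁/(k₁+k₂·C_M).
Integrating from C_{M0} to C_M: C_N = (2.94/2.29)·ln[(2.94+2.29·0.917)/(2.94+2.29·0.130)] = 1.284·ln(5.040/3.238) = 0.5679 mol/L.

0.568 mol/L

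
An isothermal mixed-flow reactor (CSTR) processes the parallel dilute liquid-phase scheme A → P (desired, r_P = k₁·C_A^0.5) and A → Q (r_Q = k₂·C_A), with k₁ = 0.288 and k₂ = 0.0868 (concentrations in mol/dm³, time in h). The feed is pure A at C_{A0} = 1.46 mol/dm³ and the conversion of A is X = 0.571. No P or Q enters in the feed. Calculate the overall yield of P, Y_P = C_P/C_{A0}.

0.461

Exit C_A = C_{A0}(1−X) = 1.46×0.429 = 0.6263 mol/dm³.
A CSTR operates uniformly at the exit composition, giving r_P = 0.2279 and r_Q = 0.05437 (each k·C_A^n at C_A = 0.6263).
Fraction of consumed A going to P: r_P/(r_P+r_Q) = 0.8074.
C_P = 0.8074·C_{A0}·X = 0.8074×1.46×0.571 = 0.673 mol/dm³; Y_P = C_P/C_{A0} = 0.461.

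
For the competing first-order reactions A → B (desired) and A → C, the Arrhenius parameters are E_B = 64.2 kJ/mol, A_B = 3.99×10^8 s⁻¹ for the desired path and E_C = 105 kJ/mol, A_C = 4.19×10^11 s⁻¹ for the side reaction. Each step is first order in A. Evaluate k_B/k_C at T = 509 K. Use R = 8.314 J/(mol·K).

14.7

With equal orders, S_{B/C} = k_B/k_C = (A_B/A_C)·exp[(E_C−E_B)/(RT)].
(E_C−E_B)/(RT) = (105−64.2)×10³/(8.314×509) = 40800/4232 = 9.641.
k_B/k_C = (3.99×10^8/4.19×10^11)·exp(9.641) = 9.523×10^-4 × 15386 = 14.7.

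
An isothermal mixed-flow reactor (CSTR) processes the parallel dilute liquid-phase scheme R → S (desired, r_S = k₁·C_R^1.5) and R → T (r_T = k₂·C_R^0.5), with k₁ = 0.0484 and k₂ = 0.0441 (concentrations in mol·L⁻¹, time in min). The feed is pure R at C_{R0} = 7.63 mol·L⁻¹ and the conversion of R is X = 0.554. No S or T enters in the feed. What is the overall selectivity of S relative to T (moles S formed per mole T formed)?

3.73

Exit C_R = C_{R0}(1−X) = 7.63×0.446 = 3.403 mol·L⁻¹.
In a CSTR the entire volume is at exit conditions, so r_S = 0.0484×3.403^1.5 = 0.3038 and r_T = 0.0441×3.403^0.5 = 0.08135.
Overall selectivity = C_S/C_T = r_Sτ/(r_Tτ) = r_S/r_T = 3.73.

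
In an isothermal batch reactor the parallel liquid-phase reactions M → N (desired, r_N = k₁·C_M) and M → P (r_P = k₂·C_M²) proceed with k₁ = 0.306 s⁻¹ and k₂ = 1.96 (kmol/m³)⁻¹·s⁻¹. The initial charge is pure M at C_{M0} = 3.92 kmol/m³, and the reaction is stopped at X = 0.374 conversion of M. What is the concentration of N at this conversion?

C_M = C_{M0}(1−X) = 2.454 kmol/m³.
Along a PFR/batch, dC_N/dC_M = −r_N/(r_N+r_P) = −k₁/(k₁+k₂·C_M).
Integrating from C_{M0} to C_M: C_N = (0.306/1.96)·ln[(0.306+1.96·3.92)/(0.306+1.96·2.45)] = 0.1561·ln(7.989/5.116) = 0.06960 kmol/m³.

0.0696 kmol/m³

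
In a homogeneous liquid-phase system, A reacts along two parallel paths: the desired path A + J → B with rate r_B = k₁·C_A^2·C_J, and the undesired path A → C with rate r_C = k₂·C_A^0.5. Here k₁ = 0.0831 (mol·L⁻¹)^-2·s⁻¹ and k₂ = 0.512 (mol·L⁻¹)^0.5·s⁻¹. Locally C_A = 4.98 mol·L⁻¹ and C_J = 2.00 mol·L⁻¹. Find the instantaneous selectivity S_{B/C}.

S_{B/C} = r_B/r_C = (k₁·C_A^2·C_J)/(k₂·C_A^0.5) = (k₁/k₂)·C_A^1.5·C_J.
= (0.0831×4.980^2×2.000) / (0.512×4.980^0.5) = 4.122/1.143 = 3.61.
Since the desired path is higher order in A, keeping C_A high (PFR or concentrated feed) favours B.

3.61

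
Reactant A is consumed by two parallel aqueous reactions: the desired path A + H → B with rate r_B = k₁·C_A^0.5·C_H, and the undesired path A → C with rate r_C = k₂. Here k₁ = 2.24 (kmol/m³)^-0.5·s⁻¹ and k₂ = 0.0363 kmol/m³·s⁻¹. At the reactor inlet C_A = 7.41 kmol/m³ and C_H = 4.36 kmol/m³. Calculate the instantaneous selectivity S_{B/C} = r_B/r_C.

S_{B/C} = r_B/r_C = (k₁·C_A^0.5·C_H)/(k₂) = (k₁/k₂)·C_A^0.5·C_H.
= (2.24×7.410^0.5×4.360) / (0.0363) = 26.59/0.03630 = 732.

732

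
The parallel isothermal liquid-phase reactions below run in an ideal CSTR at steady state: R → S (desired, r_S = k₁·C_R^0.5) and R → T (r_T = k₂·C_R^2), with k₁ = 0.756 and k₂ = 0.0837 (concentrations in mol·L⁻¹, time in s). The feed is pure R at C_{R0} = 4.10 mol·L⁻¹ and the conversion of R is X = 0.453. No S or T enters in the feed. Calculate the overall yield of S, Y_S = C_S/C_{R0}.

Exit C_R = C_{R0}(1−X) = 4.10×0.547 = 2.243 mol·L⁻¹.
Rates in a CSTR are evaluated at the outlet concentration: r_S = 0.756×2.243^0.5 = 1.132, r_T = 0.0837×2.243^2 = 0.4210.
Fraction of consumed R going to S: r_S/(r_S+r_T) = 0.7289.
C_S = 0.7289·C_{R0}·X = 0.7289×4.10×0.453 = 1.35 mol·L⁻¹; Y_S = C_S/C_{R0} = 0.330.

0.330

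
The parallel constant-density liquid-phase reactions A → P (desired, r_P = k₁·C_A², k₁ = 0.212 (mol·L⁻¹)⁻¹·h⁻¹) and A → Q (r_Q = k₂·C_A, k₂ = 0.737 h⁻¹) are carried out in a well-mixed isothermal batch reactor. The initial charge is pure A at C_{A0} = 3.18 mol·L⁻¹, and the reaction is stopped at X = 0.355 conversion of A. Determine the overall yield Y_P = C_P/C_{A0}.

C_A = C_{A0}(1−X) = 2.051 mol·L⁻¹.
Along a PFR/batch, dC_Q/dC_A = −r_Q/(r_P+r_Q) = −k₂/(k₂+k₁·C_A).
Integrating from C_{A0} to C_A: C_Q = (0.737/0.212)·ln[(0.737+0.212·3.18)/(0.737+0.212·2.05)] = 3.476·ln(1.411/1.172) = 0.6461 mol·L⁻¹.
Then C_P = (C_{A0}−C_A) − C_Q = 1.129 − 0.6461 = 0.4828 mol·L⁻¹.
Y_P = C_P/C_{A0} = 0.4828/3.18 = 0.152.

0.152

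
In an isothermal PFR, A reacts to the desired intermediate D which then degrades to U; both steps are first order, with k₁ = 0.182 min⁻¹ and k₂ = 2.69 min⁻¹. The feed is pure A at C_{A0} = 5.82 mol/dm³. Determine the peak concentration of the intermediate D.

0.324 mol/dm³

Evaluating C_D at τ_opt = ln(k₂/k₁)/(k₂−k₁) gives C_{D,max}/C_{A0} = (k₁/k₂)^[k₂/(k₂−k₁)].
= (0.182/2.69)^(2.69/(2.69−0.182)) = (0.06766)^(1.073) = 0.05565.
C_{D,max} = 0.05565×5.82 = 0.324 mol/dm³.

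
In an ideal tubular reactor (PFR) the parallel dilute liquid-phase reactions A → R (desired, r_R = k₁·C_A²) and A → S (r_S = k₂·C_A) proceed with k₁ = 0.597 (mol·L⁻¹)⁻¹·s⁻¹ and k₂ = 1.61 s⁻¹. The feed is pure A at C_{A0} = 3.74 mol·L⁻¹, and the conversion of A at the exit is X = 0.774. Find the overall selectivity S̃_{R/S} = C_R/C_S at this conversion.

0.797

C_A = C_{A0}(1−X) = 0.8452 mol·L⁻¹.
Along a PFR/batch, dC_S/dC_A = −r_S/(r_R+r_S) = −k₂/(k₂+k₁·C_A).
Integrating from C_{A0} to C_A: C_S = (1.61/0.597)·ln[(1.61+0.597·3.74)/(1.61+0.597·0.845)] = 2.697·ln(3.843/2.115) = 1.611 mol·L⁻¹.
Then C_R = (C_{A0}−C_A) − C_S = 2.895 − 1.611 = 1.284 mol·L⁻¹.
S̃_{R/S} = C_R/C_S = 1.284/1.611 = 0.797.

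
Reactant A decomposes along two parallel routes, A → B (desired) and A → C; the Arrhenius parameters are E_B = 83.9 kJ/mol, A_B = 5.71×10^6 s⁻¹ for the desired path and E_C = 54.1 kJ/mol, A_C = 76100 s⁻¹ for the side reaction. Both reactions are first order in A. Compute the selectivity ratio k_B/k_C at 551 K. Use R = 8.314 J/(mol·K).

Since both paths have the same order in A, the concentration cancels and S_{B/C} = k_B/k_C = (A_B/A_C)·exp[(E_C−E_B)/(RT)].
(E_C−E_B)/(RT) = (54.1−83.9)×10³/(8.314×551) = -29800/4581 = -6.505.
k_B/k_C = (5.71×10^6/76100)·exp(-6.505) = 75.03 × 0.001496 = 0.112.

0.112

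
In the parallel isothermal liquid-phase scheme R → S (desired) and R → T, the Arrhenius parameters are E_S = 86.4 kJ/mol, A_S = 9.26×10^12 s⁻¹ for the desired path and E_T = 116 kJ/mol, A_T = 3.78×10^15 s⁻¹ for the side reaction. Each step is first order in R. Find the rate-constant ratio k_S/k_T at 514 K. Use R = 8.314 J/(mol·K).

Since both paths have the same order in R, the concentration cancels and S_{S/T} = k_S/k_T = (A_S/A_T)·exp[(E_T−E_S)/(RT)].
(E_T−E_S)/(RT) = (116−86.4)×10³/(8.314×514) = 29600/4273 = 6.927.
k_S/k_T = (9.26×10^12/3.78×10^15)·exp(6.927) = 0.002450 × 1019 = 2.50.
Since E_S < E_T, lowering the temperature improves selectivity toward S.

2.50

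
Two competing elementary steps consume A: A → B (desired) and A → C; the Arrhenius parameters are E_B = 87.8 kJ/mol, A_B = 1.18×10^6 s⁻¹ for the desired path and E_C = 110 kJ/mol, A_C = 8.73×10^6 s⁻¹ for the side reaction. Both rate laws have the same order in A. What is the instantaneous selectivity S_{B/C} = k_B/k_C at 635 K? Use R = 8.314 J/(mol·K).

k_B/k_C = (A_B/A_C)·exp[−(E_B−E_C)/(RT)] = (A_B/A_C)·exp[(E_C−E_B)/(RT)].
(E_C−E_B)/(RT) = (110−87.8)×10³/(8.314×635) = 22200/5279 = 4.205.
k_B/k_C = (1.18×10^6/8.73×10^6)·exp(4.205) = 0.1352 × 67.02 = 9.06.
Since E_B < E_C, lowering the temperature improves selectivity toward B.

9.06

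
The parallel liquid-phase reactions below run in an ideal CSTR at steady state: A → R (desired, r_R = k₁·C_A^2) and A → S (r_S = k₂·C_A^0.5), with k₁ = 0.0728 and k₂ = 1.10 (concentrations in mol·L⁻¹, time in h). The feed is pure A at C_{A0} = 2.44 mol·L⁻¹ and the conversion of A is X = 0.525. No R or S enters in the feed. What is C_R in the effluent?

0.0977 mol·L⁻¹

Exit C_A = C_{A0}(1−X) = 2.44×0.475 = 1.159 mol·L⁻¹.
In a CSTR the entire volume is at exit conditions, so r_R = 0.0728×1.159^2 = 0.09779 and r_S = 1.10×1.159^0.5 = 1.184.
Fraction of consumed A going to R: r_R/(r_R+r_S) = 0.07628.
C_R = 0.07628·C_{A0}·X = 0.07628×2.44×0.525 = 0.0977 mol·L⁻¹.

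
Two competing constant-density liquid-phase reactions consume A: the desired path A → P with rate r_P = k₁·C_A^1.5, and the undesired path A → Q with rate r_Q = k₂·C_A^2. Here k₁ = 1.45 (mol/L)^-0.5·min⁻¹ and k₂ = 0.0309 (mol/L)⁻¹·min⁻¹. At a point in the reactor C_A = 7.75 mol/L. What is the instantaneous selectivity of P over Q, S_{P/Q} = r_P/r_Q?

16.9

S_{P/Q} = r_P/r_Q = (k₁·C_A^1.5)/(k₂·C_A^2) = (k₁/k₂)·C_A^-0.5.
= (1.45×7.750^1.5) / (0.0309×7.750^2) = 31.28/1.856 = 16.9.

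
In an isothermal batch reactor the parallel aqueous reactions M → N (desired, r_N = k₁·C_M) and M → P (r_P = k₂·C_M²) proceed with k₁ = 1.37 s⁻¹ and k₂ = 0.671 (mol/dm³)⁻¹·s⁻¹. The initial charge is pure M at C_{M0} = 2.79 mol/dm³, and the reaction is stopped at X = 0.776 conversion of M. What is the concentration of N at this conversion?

1.21 mol/dm³

C_M = C_{M0}(1−X) = 0.6250 mol/dm³.
Along a PFR/batch, dC_N/dC_M = −r_N/(r_N+r_P) = −k₁/(k₁+k₂·C_M).
Integrating from C_{M0} to C_M: C_N = (1.37/0.671)·ln[(1.37+0.671·2.79)/(1.37+0.671·0.625)] = 2.042·ln(3.242/1.789) = 1.214 mol/dm³.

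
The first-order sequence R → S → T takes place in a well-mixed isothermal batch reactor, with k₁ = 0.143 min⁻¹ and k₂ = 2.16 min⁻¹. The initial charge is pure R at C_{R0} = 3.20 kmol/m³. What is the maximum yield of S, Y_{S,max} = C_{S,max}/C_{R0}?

0.0546

Evaluating C_S at t_opt = ln(k₂/k₁)/(k₂−k₁) gives C_{S,max}/C_{R0} = (k₁/k₂)^[k₂/(k₂−k₁)].
= (0.143/2.16)^(2.16/(2.16−0.143)) = (0.06620)^(1.071) = 0.05461.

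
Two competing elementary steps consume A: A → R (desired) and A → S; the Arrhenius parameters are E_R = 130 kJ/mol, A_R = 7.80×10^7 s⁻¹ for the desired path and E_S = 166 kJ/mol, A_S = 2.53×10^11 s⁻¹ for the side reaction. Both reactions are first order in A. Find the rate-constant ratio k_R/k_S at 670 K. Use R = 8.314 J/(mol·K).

0.198

k_R/k_S = (A_R/A_S)·exp[−(E_R−E_S)/(RT)] = (A_R/A_S)·exp[(E_S−E_R)/(RT)].
(E_S−E_R)/(RT) = (166−130)×10³/(8.314×670) = 36000/5570 = 6.463.
k_R/k_S = (7.80×10^7/2.53×10^11)·exp(6.463) = 3.083×10^-4 × 640.8 = 0.198.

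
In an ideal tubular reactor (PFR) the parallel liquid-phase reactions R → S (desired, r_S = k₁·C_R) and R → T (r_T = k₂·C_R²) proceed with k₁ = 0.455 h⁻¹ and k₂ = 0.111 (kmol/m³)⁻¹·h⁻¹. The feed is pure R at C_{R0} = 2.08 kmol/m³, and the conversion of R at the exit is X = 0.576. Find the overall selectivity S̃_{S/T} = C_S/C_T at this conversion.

C_R = C_{R0}(1−X) = 0.8819 kmol/m³.
Along a PFR/batch, dC_S/dC_R = −r_S/(r_S+r_T) = −k₁/(k₁+k₂·C_R).
Integrating from C_{R0} to C_R: C_S = (0.455/0.111)·ln[(0.455+0.111·2.08)/(0.455+0.111·0.882)] = 4.099·ln(0.6859/0.5529) = 0.8835 kmol/m³.
C_T = (C_{R0}−C_R)−C_S = 0.3146 kmol/m³; S̃_{S/T} = 0.8835/0.3146 = 2.81.

2.81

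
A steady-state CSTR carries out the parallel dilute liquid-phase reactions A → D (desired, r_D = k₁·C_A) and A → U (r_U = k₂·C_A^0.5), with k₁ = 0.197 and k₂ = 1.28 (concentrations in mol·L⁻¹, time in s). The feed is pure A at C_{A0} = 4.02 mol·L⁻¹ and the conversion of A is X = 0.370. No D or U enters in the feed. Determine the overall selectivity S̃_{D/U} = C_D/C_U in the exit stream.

0.245

Exit C_A = C_{A0}(1−X) = 4.02×0.630 = 2.533 mol·L⁻¹.
Rates in a CSTR are evaluated at the outlet concentration: r_D = 0.197×2.533 = 0.4989, r_U = 1.28×2.533^0.5 = 2.037.
Overall selectivity = C_D/C_U = r_Dτ/(r_Uτ) = r_D/r_U = 0.245.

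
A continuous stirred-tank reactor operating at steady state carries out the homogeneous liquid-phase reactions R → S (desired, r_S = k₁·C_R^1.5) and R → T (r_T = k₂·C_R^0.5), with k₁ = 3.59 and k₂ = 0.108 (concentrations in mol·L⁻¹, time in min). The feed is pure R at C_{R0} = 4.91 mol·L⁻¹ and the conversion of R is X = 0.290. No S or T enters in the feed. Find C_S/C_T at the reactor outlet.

Exit C_R = C_{R0}(1−X) = 4.91×0.710 = 3.486 mol·L⁻¹.
A CSTR operates uniformly at the exit composition, giving r_S = 23.37 and r_T = 0.2016 (each k·C_R^n at C_R = 3.486).
Overall selectivity = C_S/C_T = r_Sτ/(r_Tτ) = r_S/r_T = 116.

116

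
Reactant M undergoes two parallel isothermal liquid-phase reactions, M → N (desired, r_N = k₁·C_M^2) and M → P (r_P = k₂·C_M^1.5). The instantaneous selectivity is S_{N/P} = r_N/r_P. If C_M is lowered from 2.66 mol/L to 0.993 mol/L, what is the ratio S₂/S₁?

S_{N/P} = (k₁/k₂)·C_M^0.5, so S₂/S₁ = (C_{M,2}/C_{M,1})^0.5.
= (0.993/2.66)^0.5 = (0.3733)^0.5 = 0.611.

0.611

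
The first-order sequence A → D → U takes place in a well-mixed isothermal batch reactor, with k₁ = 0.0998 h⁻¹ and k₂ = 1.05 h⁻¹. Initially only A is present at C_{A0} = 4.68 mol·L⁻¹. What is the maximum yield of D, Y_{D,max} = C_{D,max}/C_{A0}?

0.0742

At the optimum, C_{D,max}/C_{A0} = (k₁/k₂)^[k₂/(k₂−k₁)].
= (0.0998/1.05)^(1.05/(1.05−0.0998)) = (0.09505)^(1.105) = 0.07423.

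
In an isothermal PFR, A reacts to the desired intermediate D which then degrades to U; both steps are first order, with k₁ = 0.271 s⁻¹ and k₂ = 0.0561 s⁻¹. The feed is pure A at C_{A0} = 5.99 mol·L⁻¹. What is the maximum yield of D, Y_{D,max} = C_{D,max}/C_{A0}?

At the optimum, C_{D,max}/C_{A0} = (k₁/k₂)^[k₂/(k₂−k₁)].
= (0.271/0.0561)^(0.0561/(0.0561−0.271)) = (4.831)^(-0.2611) = 0.6629.

0.663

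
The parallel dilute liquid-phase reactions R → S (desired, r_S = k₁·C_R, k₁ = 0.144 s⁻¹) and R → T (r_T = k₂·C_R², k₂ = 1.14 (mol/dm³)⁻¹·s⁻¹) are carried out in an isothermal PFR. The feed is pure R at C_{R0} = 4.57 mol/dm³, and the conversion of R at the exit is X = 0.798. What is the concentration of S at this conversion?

C_R = C_{R0}(1−X) = 0.9231 mol/dm³.
Along a PFR/batch, dC_S/dC_R = −r_S/(r_S+r_T) = −k₁/(k₁+k₂·C_R).
Integrating from C_{R0} to C_R: C_S = (0.144/1.14)·ln[(0.144+1.14·4.57)/(0.144+1.14·0.923)] = 0.1263·ln(5.354/1.196) = 0.1893 mol/dm³.

0.189 mol/dm³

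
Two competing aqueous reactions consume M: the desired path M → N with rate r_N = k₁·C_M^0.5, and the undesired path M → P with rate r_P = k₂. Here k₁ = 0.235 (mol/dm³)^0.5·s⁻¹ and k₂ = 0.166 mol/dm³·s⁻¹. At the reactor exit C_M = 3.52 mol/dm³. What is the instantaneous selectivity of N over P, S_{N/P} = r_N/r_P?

S_{N/P} = r_N/r_P = (k₁·C_M^0.5)/(k₂) = (k₁/k₂)·C_M^0.5.
= (0.235×3.520^0.5) / (0.166) = 0.4409/0.1660 = 2.66.

2.66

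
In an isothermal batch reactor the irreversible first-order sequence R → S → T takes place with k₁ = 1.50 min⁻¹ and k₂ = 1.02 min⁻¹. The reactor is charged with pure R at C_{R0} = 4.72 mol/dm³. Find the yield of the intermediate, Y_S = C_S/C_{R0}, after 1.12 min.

0.415

Solving the coupled first-order balances gives C_S(t) = [k₁/(k₂−k₁)]·C_{R0}·(e^(−k₁t) − e^(−k₂t)).
e^(−k₁t) = e^(−1.50×1.12) = e^(−1.680) = 0.1864; e^(−k₂t) = e^(−1.142) = 0.3191.
C_S = 1.50×4.72/(1.02−1.50) × (0.1864−0.3191) = (-14.75)×(-0.1327) = 1.957 mol/dm³.
Y_S = C_S/C_{R0} = 1.957/4.72 = 0.415.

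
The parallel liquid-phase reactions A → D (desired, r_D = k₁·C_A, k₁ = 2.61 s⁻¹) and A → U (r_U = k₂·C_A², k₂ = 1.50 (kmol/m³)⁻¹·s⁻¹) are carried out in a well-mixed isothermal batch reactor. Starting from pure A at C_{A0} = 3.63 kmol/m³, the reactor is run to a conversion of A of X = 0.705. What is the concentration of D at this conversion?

C_A = C_{A0}(1−X) = 1.071 kmol/m³.
Along a PFR/batch, dC_D/dC_A = −r_D/(r_D+r_U) = −k₁/(k₁+k₂·C_A).
Integrating from C_{A0} to C_A: C_D = (2.61/1.50)·ln[(2.61+1.50·3.63)/(2.61+1.50·1.07)] = 1.740·ln(8.055/4.216) = 1.126 kmol/m³.

1.13 kmol/m³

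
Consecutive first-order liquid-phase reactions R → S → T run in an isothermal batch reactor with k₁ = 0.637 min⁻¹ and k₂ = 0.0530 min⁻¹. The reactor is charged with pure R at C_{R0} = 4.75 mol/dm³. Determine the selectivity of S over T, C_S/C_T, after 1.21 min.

27.3

The intermediate concentration in a first-order A→B→C sequence is C_S = k₁C_{R0}(e^(−k₁t) − e^(−k₂t))/(k₂−k₁).
e^(−k₁t) = e^(−0.637×1.21) = e^(−0.7708) = 0.4627; e^(−k₂t) = e^(−0.06413) = 0.9379.
C_S = 0.637×4.75/(0.0530−0.637) × (0.4627−0.9379) = (-5.181)×(-0.4752) = 2.462 mol/dm³.
C_R = C_{R0}e^(−k₁t) = 2.198 mol/dm³, so C_T = C_{R0}−C_R−C_S = 0.09020 mol/dm³; C_S/C_T = 27.3.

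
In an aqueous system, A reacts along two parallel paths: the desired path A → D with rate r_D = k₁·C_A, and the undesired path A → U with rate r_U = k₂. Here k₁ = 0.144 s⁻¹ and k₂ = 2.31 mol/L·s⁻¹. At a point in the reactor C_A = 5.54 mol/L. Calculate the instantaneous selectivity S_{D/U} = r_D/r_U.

S_{D/U} = r_D/r_U = (k₁·C_A)/(k₂) = (k₁/k₂)·C_A.
= (0.144×5.540) / (2.31) = 0.7978/2.310 = 0.345.
Since the desired path is higher order in A, keeping C_A high (PFR or concentrated feed) favours D.

0.345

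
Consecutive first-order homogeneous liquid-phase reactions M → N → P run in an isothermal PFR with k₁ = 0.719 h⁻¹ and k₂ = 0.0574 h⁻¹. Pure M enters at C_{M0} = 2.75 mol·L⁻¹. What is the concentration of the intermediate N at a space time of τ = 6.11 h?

For first-order series with pure M initially, C_N(τ) = k₁C_{M0}/(k₂−k₁)·(e^(−k₁τ) − e^(−k₂τ)).
e^(−k₁τ) = e^(−0.719×6.11) = e^(−4.393) = 0.01236; e^(−k₂τ) = e^(−0.3507) = 0.7042.
C_N = 0.719×2.75/(0.0574−0.719) × (0.01236−0.7042) = (-2.989)×(-0.6918) = 2.068 mol·L⁻¹.

2.07 mol·L⁻¹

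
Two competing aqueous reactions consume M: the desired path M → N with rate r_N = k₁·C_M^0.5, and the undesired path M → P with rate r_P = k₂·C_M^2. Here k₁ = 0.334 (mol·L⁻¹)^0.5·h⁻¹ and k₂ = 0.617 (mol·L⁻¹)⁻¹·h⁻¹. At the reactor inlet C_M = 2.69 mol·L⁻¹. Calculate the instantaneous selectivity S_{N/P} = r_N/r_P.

0.123

S_{N/P} = r_N/r_P = (k₁·C_M^0.5)/(k₂·C_M^2) = (k₁/k₂)·C_M^-1.5.
= (0.334×2.690^0.5) / (0.617×2.690^2) = 0.5478/4.465 = 0.123.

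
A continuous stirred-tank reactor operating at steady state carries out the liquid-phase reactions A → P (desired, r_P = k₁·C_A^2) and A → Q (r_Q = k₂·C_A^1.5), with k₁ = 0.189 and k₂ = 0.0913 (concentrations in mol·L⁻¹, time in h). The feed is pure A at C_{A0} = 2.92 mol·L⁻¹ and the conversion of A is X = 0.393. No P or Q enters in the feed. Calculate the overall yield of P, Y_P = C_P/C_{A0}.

Exit C_A = C_{A0}(1−X) = 2.92×0.607 = 1.772 mol·L⁻¹.
Rates in a CSTR are evaluated at the outlet concentration: r_P = 0.189×1.772^2 = 0.5938, r_Q = 0.0913×1.772^1.5 = 0.2154.
Fraction of consumed A going to P: r_P/(r_P+r_Q) = 0.7338.
C_P = 0.7338·C_{A0}·X = 0.7338×2.92×0.393 = 0.842 mol·L⁻¹; Y_P = C_P/C_{A0} = 0.288.

0.288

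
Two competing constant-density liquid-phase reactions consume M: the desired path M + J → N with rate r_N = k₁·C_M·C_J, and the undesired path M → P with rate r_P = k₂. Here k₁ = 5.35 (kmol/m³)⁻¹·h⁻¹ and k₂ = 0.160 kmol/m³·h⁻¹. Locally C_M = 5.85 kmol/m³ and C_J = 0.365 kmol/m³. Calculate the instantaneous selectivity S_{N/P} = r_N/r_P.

71.4

S_{N/P} = r_N/r_P = (k₁·C_M·C_J)/(k₂) = (k₁/k₂)·C_M·C_J.
= (5.35×5.850×0.3650) / (0.160) = 11.42/0.1600 = 71.4.
Since the desired path is higher order in M, keeping C_M high (PFR or concentrated feed) favours N.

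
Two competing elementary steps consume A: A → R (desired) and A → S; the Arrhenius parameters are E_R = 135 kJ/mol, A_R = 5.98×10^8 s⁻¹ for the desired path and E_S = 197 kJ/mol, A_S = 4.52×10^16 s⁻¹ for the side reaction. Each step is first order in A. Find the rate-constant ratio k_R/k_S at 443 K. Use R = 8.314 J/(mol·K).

0.271

Since both paths have the same order in A, the concentration cancels and S_{R/S} = k_R/k_S = (A_R/A_S)·exp[(E_S−E_R)/(RT)].
(E_S−E_R)/(RT) = (197−135)×10³/(8.314×443) = 62000/3683 = 16.83.
k_R/k_S = (5.98×10^8/4.52×10^16)·exp(16.83) = 1.323×10^-8 × 2.045×10^7 = 0.271.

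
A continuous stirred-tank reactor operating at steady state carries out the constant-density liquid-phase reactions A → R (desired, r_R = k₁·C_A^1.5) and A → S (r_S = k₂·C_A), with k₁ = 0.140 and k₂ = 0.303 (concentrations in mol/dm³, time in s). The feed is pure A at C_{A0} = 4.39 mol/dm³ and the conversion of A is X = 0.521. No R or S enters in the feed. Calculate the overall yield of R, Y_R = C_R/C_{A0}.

0.209

Exit C_A = C_{A0}(1−X) = 4.39×0.479 = 2.103 mol/dm³.
Rates in a CSTR are evaluated at the outlet concentration: r_R = 0.140×2.103^1.5 = 0.4269, r_S = 0.303×2.103 = 0.6372.
Fraction of consumed A going to R: r_R/(r_R+r_S) = 0.4012.
C_R = 0.4012·C_{A0}·X = 0.4012×4.39×0.521 = 0.918 mol/dm³; Y_R = C_R/C_{A0} = 0.209.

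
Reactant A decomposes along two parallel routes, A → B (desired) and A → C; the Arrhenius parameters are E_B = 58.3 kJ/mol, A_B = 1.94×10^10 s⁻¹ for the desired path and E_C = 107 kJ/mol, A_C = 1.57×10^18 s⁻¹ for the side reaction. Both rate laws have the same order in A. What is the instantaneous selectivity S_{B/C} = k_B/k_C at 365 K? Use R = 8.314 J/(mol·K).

With equal orders, S_{B/C} = k_B/k_C = (A_B/A_C)·exp[(E_C−E_B)/(RT)].
(E_C−E_B)/(RT) = (107−58.3)×10³/(8.314×365) = 48700/3035 = 16.05.
k_B/k_C = (1.94×10^10/1.57×10^18)·exp(16.05) = 1.236×10^-8 × 9.325×10^6 = 0.115.
Since E_B < E_C, lowering the temperature improves selectivity toward B.

0.115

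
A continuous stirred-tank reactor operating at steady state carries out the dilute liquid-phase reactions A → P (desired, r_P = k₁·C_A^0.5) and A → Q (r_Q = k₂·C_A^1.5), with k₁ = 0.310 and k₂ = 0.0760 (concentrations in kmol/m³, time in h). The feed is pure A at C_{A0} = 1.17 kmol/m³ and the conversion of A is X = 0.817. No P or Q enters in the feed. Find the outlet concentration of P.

Exit C_A = C_{A0}(1−X) = 1.17×0.183 = 0.2141 kmol/m³.
Rates in a CSTR are evaluated at the outlet concentration: r_P = 0.310×0.2141^0.5 = 0.1434, r_Q = 0.0760×0.2141^1.5 = 0.007530.
Fraction of consumed A going to P: r_P/(r_P+r_Q) = 0.9501.
C_P = 0.9501·C_{A0}·X = 0.9501×1.17×0.817 = 0.908 kmol/m³.

0.908 kmol/m³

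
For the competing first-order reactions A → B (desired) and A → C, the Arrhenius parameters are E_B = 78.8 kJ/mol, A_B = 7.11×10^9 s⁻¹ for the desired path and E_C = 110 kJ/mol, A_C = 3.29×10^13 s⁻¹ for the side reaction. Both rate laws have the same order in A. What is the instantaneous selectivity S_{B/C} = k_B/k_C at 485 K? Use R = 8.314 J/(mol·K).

0.496

Since both paths have the same order in A, the concentration cancels and S_{B/C} = k_B/k_C = (A_B/A_C)·exp[(E_C−E_B)/(RT)].
(E_C−E_B)/(RT) = (110−78.8)×10³/(8.314×485) = 31200/4032 = 7.738.
k_B/k_C = (7.11×10^9/3.29×10^13)·exp(7.738) = 2.161×10^-4 × 2293 = 0.496.
Since E_B < E_C, lowering the temperature improves selectivity toward B.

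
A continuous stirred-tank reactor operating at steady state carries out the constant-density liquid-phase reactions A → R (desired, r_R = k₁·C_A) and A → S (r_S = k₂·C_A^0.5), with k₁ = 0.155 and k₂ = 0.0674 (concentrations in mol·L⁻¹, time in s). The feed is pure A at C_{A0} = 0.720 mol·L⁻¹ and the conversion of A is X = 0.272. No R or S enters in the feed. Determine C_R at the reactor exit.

0.122 mol·L⁻¹

Exit C_A = C_{A0}(1−X) = 0.720×0.728 = 0.5242 mol·L⁻¹.
In a CSTR the entire volume is at exit conditions, so r_R = 0.155×0.5242 = 0.08124 and r_S = 0.0674×0.5242^0.5 = 0.04880.
Fraction of consumed A going to R: r_R/(r_R+r_S) = 0.6248.
C_R = 0.6248·C_{A0}·X = 0.6248×0.720×0.272 = 0.122 mol·L⁻¹.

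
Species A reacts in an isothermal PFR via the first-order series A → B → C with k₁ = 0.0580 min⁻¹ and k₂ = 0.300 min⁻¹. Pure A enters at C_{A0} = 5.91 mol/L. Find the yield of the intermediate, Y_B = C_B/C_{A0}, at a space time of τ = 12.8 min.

For first-order series with pure A initially, C_B(τ) = k₁C_{A0}/(k₂−k₁)·(e^(−k₁τ) − e^(−k₂τ)).
e^(−k₁τ) = e^(−0.0580×12.8) = e^(−0.7424) = 0.4760; e^(−k₂τ) = e^(−3.840) = 0.02149.
C_B = 0.0580×5.91/(0.300−0.0580) × (0.4760−0.02149) = 1.416×0.4545 = 0.6437 mol/L.
Y_B = C_B/C_{A0} = 0.6437/5.91 = 0.109.

0.109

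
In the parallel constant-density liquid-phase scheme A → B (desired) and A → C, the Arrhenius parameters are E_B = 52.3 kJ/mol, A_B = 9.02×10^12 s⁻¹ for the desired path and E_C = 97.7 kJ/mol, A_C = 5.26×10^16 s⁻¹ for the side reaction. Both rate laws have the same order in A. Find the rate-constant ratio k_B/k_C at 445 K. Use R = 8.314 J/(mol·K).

With equal orders, S_{B/C} = k_B/k_C = (A_B/A_C)·exp[(E_C−E_B)/(RT)].
(E_C−E_B)/(RT) = (97.7−52.3)×10³/(8.314×445) = 45400/3700 = 12.27.
k_B/k_C = (9.02×10^12/5.26×10^16)·exp(12.27) = 1.715×10^-4 × 2.135×10^5 = 36.6.
Since E_B < E_C, lowering the temperature improves selectivity toward B.

36.6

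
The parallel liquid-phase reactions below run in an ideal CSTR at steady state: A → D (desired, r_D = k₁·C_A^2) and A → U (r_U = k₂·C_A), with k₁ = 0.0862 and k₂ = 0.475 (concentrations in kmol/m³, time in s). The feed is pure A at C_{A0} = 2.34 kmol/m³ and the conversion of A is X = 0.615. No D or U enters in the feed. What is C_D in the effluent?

Exit C_A = C_{A0}(1−X) = 2.34×0.385 = 0.9009 kmol/m³.
Rates in a CSTR are evaluated at the outlet concentration: r_D = 0.0862×0.9009^2 = 0.06996, r_U = 0.475×0.9009 = 0.4279.
Fraction of consumed A going to D: r_D/(r_D+r_U) = 0.1405.
C_D = 0.1405·C_{A0}·X = 0.1405×2.34×0.615 = 0.202 kmol/m³.

0.202 kmol/m³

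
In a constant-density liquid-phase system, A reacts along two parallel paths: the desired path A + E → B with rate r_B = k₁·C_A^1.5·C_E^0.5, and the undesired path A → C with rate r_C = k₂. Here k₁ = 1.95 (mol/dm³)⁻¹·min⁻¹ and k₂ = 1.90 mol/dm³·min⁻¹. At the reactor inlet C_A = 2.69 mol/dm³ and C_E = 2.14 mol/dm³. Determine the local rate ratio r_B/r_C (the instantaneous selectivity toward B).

6.62

S_{B/C} = r_B/r_C = (k₁·C_A^1.5·C_E^0.5)/(k₂) = (k₁/k₂)·C_A^1.5·C_E^0.5.
= (1.95×2.690^1.5×2.140^0.5) / (1.90) = 12.59/1.900 = 6.62.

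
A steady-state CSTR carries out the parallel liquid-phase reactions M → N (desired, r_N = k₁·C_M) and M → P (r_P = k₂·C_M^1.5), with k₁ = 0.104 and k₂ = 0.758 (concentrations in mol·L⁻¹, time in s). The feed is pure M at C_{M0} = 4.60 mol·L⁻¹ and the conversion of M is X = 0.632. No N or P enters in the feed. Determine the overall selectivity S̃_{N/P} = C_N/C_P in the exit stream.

0.105

Exit C_M = C_{M0}(1−X) = 4.60×0.368 = 1.693 mol·L⁻¹.
In a CSTR the entire volume is at exit conditions, so r_N = 0.104×1.693 = 0.1761 and r_P = 0.758×1.693^1.5 = 1.669.
Overall selectivity = C_N/C_P = r_Nτ/(r_Pτ) = r_N/r_P = 0.105.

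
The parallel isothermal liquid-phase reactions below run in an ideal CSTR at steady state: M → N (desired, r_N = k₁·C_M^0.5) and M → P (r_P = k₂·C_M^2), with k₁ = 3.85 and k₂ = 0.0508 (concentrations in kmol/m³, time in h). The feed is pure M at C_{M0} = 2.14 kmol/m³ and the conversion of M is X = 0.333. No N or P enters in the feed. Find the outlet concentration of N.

0.697 kmol/m³

Exit C_M = C_{M0}(1−X) = 2.14×0.667 = 1.427 kmol/m³.
A CSTR operates uniformly at the exit composition, giving r_N = 4.600 and r_P = 0.1035 (each k·C_M^n at C_M = 1.427).
Fraction of consumed M going to N: r_N/(r_N+r_P) = 0.9780.
C_N = 0.9780·C_{M0}·X = 0.9780×2.14×0.333 = 0.697 kmol/m³.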